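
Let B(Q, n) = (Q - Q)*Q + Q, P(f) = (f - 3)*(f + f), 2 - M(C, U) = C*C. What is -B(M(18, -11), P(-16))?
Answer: 322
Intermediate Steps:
M(C, U) = 2 - C**2 (M(C, U) = 2 - C*C = 2 - C**2)
P(f) = 2*f*(-3 + f) (P(f) = (-3 + f)*(2*f) = 2*f*(-3 + f))
B(Q, n) = Q (B(Q, n) = 0*Q + Q = 0 + Q = Q)
-B(M(18, -11), P(-16)) = -(2 - 1*18**2) = -(2 - 1*324) = -(2 - 324) = -1*(-322) = 322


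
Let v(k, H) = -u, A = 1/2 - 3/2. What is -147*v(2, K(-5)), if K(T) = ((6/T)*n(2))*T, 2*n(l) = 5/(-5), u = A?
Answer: -147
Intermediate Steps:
A = -1 (A = 1*(½) - 3*½ = ½ - 3/2 = -1)
u = -1
n(l) = -½ (n(l) = (5/(-5))/2 = (5*(-⅕))/2 = (½)*(-1) = -½)
K(T) = -3 (K(T) = ((6/T)*(-½))*T = (-3/T)*T = -3)
v(k, H) = 1 (v(k, H) = -1*(-1) = 1)
-147*v(2, K(-5)) = -147*1 = -147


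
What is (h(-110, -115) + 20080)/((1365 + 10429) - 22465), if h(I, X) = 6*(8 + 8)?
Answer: -20176/10671 ≈ -1.8907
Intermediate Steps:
h(I, X) = 96 (h(I, X) = 6*16 = 96)
(h(-110, -115) + 20080)/((1365 + 10429) - 22465) = (96 + 20080)/((1365 + 10429) - 22465) = 20176/(11794 - 22465) = 20176/(-10671) = 20176*(-1/10671) = -20176/10671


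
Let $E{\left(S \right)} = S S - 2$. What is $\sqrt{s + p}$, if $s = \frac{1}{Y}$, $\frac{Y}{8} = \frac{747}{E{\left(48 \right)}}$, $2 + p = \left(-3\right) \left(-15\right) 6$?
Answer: $\frac{\sqrt{66560605}}{498} \approx 16.382$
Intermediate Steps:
$E{\left(S \right)} = -2 + S^{2}$ ($E{\left(S \right)} = S^{2} - 2 = -2 + S^{2}$)
$p = 268$ ($p = -2 + \left(-3\right) \left(-15\right) 6 = -2 + 45 \cdot 6 = -2 + 270 = 268$)
$Y = \frac{2988}{1151}$ ($Y = 8 \frac{747}{-2 + 48^{2}} = 8 \frac{747}{-2 + 2304} = 8 \cdot \frac{747}{2302} = \frac{2988}{1151} \approx 2.596$)
$s = \frac{1151}{2988}$ ($s = \frac{1}{\frac{2988}{1151}} = \frac{1151}{2988} \approx 0.38521$)
$\sqrt{s + p} = \sqrt{\frac{1151}{2988} + 268} = \sqrt{\frac{801935}{2988}} = \frac{\sqrt{66560605}}{498}$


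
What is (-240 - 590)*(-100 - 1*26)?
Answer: 104580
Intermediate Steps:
(-240 - 590)*(-100 - 1*26) = -830*(-100 - 26) = -830*(-126) = 104580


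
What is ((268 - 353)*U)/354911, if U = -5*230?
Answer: 97750/354911 ≈ 0.27542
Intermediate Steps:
U = -1150
((268 - 353)*U)/354911 = ((268 - 353)*(-1150))/354911 = -85*(-1150)*(1/354911) = 97750*(1/354911) = 97750/354911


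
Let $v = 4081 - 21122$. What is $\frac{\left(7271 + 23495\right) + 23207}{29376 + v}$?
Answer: $\frac{53973}{12335} \approx 4.3756$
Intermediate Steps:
$v = -17041$ ($v = 4081 - 21122 = -17041$)
$\frac{\left(7271 + 23495\right) + 23207}{29376 + v} = \frac{\left(7271 + 23495\right) + 23207}{29376 - 17041} = \frac{30766 + 23207}{12335} = 53973 \cdot \frac{1}{12335} = \frac{53973}{12335}$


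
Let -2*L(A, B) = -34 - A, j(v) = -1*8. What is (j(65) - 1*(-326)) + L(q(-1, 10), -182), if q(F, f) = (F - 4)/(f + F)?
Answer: 6025/18 ≈ 334.72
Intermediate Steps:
q(F, f) = (-4 + F)/(F + f)
j(v) = -8
L(A, B) = 17 + A/2 (L(A, B) = -(-34 - A)/2 = 17 + A/2)
(j(65) - 1*(-326)) + L(q(-1, 10), -182) = (-8 - 1*(-326)) + (17 + ((-4 - 1)/(-1 + 10))/2) = (-8 + 326) + (17 + (-5/9)/2) = 318 + (17 + ((⅑)*(-5))/2) = 318 + (17 + (½)*(-5/9)) = 318 + (17 - 5/18) = 318 + 301/18 = 6025/18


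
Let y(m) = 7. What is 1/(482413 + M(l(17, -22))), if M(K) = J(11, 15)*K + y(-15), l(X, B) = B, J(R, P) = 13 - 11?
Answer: 1/482376 ≈ 2.0731e-6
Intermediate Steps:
J(R, P) = 2
M(K) = 7 + 2*K (M(K) = 2*K + 7 = 7 + 2*K)
1/(482413 + M(l(17, -22))) = 1/(482413 + (7 + 2*(-22))) = 1/(482413 + (7 - 44)) = 1/(482413 - 37) = 1/482376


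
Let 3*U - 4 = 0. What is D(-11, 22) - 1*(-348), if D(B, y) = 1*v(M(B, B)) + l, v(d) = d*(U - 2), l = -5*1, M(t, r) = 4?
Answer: 1021/3 ≈ 340.33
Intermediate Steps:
l = -5
U = 4/3 (U = 4/3 + (⅓)*0 = 4/3 + 0 = 4/3 ≈ 1.3333)
v(d) = -2*d/3 (v(d) = d*(4/3 - 2) = d*(-⅔) = -2*d/3)
D(B, y) = -23/3 (D(B, y) = 1*(-⅔*4) - 5 = 1*(-8/3) - 5 = -8/3 - 5 = -23/3)
D(-11, 22) - 1*(-348) = -23/3 - 1*(-348) = -23/3 + 348 = 1021/3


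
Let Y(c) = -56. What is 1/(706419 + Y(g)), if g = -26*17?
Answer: 1/706363 ≈ 1.4157e-6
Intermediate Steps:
g = -442
1/(706419 + Y(g)) = 1/(706419 - 56) = 1/706363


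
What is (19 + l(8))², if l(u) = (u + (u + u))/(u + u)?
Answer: 1681/4 ≈ 420.25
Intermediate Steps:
l(u) = 3/2 (l(u) = (u + 2*u)/((2*u)) = (3*u)*(1/(2*u)) = 3/2)
(19 + l(8))² = (19 + 3/2)² = (41/2)² = 1681/4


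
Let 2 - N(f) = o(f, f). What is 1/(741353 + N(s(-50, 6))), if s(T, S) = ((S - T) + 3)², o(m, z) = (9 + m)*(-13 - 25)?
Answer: 1/873975 ≈ 1.1442e-6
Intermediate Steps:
o(m, z) = -342 - 38*m (o(m, z) = (9 + m)*(-38) = -342 - 38*m)
s(T, S) = (3 + S - T)²
N(f) = 344 + 38*f (N(f) = 2 - (-342 - 38*f) = 2 + (342 + 38*f) = 344 + 38*f)
1/(741353 + N(s(-50, 6))) = 1/(741353 + (344 + 38*(3 + 6 - 1*(-50))²)) = 1/(741353 + (344 + 38*(3 + 6 + 50)²)) = 1/(741353 + (344 + 38*59²)) = 1/(741353 + (344 + 38*3481)) = 1/(741353 + (344 + 132278)) = 1/(741353 + 132622) = 1/873975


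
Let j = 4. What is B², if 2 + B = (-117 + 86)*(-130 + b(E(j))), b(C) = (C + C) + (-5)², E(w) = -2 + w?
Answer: 9790641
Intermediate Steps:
b(C) = 25 + 2*C (b(C) = 2*C + 25 = 25 + 2*C)
B = 3129 (B = -2 + (-117 + 86)*(-130 + (25 + 2*(-2 + 4))) = -2 - 31*(-130 + (25 + 2*2)) = -2 - 31*(-130 + (25 + 4)) = -2 - 31*(-130 + 29) = -2 - 31*(-101) = -2 + 3131 = 3129)
B² = 3129² = 9790641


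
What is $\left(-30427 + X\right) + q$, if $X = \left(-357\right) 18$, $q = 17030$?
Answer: $-19823$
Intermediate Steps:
$X = -6426$
$\left(-30427 + X\right) + q = \left(-30427 - 6426\right) + 17030 = -36853 + 17030 = -19823$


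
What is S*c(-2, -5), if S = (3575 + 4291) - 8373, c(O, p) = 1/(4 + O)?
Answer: -507/2 ≈ -253.50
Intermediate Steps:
S = -507 (S = 7866 - 8373 = -507)
S*c(-2, -5) = -507/(4 - 2) = -507/2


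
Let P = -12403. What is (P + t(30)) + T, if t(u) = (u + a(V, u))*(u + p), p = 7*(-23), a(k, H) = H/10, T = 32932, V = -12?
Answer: 16206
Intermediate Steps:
a(k, H) = H/10 (a(k, H) = H*(1/10) = H/10)
p = -161
t(u) = 11*u*(-161 + u)/10 (t(u) = (u + u/10)*(u - 161) = (11*u/10)*(-161 + u) = 11*u*(-161 + u)/10)
(P + t(30)) + T = (-12403 + (11/10)*30*(-161 + 30)) + 32932 = (-12403 + (11/10)*30*(-131)) + 32932 = (-12403 - 4323) + 32932 = -16726 + 32932 = 16206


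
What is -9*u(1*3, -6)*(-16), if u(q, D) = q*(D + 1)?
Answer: -2160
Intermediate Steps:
u(q, D) = q*(1 + D)
-9*u(1*3, -6)*(-16) = -9*1*3*(1 - 6)*(-16) = -27*(-5)*(-16) = -9*(-15)*(-16) = 135*(-16) = -2160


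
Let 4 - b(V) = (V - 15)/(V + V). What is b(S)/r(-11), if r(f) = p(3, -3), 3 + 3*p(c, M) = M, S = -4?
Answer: -13/16 ≈ -0.81250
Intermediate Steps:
p(c, M) = -1 + M/3
r(f) = -2 (r(f) = -1 + (⅓)*(-3) = -1 - 1 = -2)
b(V) = 4 - (-15 + V)/(2*V) (b(V) = 4 - (V - 15)/(V + V) = 4 - (-15 + V)/(2*V))
b(S)/r(-11) = ((½)*(15 + 7*(-4))/(-4))/(-2) = ((½)*(-¼)*(15 - 28))*(-½) = ((½)*(-¼)*(-13))*(-½) = (13/8)*(-½) = -13/16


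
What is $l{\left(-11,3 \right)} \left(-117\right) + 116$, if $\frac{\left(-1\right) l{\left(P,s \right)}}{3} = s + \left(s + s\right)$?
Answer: $3275$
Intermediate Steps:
$l{\left(P,s \right)} = - 9 s$ ($l{\left(P,s \right)} = - 3 \left(s + \left(s + s\right)\right) = - 3 \left(s + 2 s\right) = - 3 \cdot 3 s = - 9 s$)
$l{\left(-11,3 \right)} \left(-117\right) + 116 = \left(-9\right) 3 \left(-117\right) + 116 = \left(-27\right) \left(-117\right) + 116 = 3159 + 116 = 3275$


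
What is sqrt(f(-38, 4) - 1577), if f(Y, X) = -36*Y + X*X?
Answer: I*sqrt(193) ≈ 13.892*I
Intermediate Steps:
f(Y, X) = X**2 - 36*Y (f(Y, X) = -36*Y + X**2 = X**2 - 36*Y)
sqrt(f(-38, 4) - 1577) = sqrt((4**2 - 36*(-38)) - 1577) = sqrt((16 + 1368) - 1577) = sqrt(1384 - 1577) = sqrt(-193) = I*sqrt(193)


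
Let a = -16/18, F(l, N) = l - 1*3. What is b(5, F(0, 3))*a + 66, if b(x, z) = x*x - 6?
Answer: 442/9 ≈ 49.111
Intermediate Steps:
F(l, N) = -3 + l (F(l, N) = l - 3 = -3 + l)
a = -8/9 (a = -16*1/18 = -8/9 ≈ -0.88889)
b(x, z) = -6 + x² (b(x, z) = x² - 6 = -6 + x²)
b(5, F(0, 3))*a + 66 = (-6 + 5²)*(-8/9) + 66 = (-6 + 25)*(-8/9) + 66 = 19*(-8/9) + 66 = -152/9 + 66 = 442/9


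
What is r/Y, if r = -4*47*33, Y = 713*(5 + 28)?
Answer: -188/713 ≈ -0.26367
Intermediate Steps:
Y = 23529 (Y = 713*33 = 23529)
r = -6204 (r = -188*33 = -6204)
r/Y = -6204/23529 = -6204*1/23529 = -188/713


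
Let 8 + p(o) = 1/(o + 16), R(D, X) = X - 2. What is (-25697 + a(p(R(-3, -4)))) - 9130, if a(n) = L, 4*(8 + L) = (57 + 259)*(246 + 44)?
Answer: -11925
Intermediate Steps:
R(D, X) = -2 + X
p(o) = -8 + 1/(16 + o) (p(o) = -8 + 1/(o + 16) = -8 + 1/(16 + o))
L = 22902 (L = -8 + ((57 + 259)*(246 + 44))/4 = -8 + (316*290)/4 = -8 + (1/4)*91640 = -8 + 22910 = 22902)
a(n) = 22902
(-25697 + a(p(R(-3, -4)))) - 9130 = (-25697 + 22902) - 9130 = -2795 - 9130 = -11925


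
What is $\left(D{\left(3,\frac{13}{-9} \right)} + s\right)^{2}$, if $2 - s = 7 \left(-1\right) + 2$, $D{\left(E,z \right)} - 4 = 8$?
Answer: $361$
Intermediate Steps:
$D{\left(E,z \right)} = 12$ ($D{\left(E,z \right)} = 4 + 8 = 12$)
$s = 7$ ($s = 2 - \left(7 \left(-1\right) + 2\right) = 2 - \left(-7 + 2\right) = 2 - -5 = 2 + 5 = 7$)
$\left(D{\left(3,\frac{13}{-9} \right)} + s\right)^{2} = \left(12 + 7\right)^{2} = 19^{2} = 361$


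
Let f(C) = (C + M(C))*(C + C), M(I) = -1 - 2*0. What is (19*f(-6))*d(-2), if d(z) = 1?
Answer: 1596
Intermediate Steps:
M(I) = -1 (M(I) = -1 + 0 = -1)
f(C) = 2*C*(-1 + C) (f(C) = (C - 1)*(C + C) = (-1 + C)*(2*C) = 2*C*(-1 + C))
(19*f(-6))*d(-2) = (19*(2*(-6)*(-1 - 6)))*1 = (19*(2*(-6)*(-7)))*1 = (19*84)*1 = 1596*1 = 1596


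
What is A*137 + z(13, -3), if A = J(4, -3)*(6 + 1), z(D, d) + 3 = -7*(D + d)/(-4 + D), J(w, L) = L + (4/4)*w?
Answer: 8534/9 ≈ 948.22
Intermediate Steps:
J(w, L) = L + w (J(w, L) = L + (4*(¼))*w = L + 1*w = L + w)
z(D, d) = -3 - 7*(D + d)/(-4 + D)
A = 7 (A = (-3 + 4)*(6 + 1) = 1*7 = 7)
A*137 + z(13, -3) = 7*137 + (12 - 10*13 - 7*(-3))/(-4 + 13) = 959 + (12 - 130 + 21)/9 = 959 + (⅑)*(-97) = 959 - 97/9 = 8534/9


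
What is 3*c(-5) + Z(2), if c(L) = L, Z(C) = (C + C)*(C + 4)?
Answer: 9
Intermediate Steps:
Z(C) = 2*C*(4 + C) (Z(C) = (2*C)*(4 + C) = 2*C*(4 + C))
3*c(-5) + Z(2) = 3*(-5) + 2*2*(4 + 2) = -15 + 2*2*6 = -15 + 24 = 9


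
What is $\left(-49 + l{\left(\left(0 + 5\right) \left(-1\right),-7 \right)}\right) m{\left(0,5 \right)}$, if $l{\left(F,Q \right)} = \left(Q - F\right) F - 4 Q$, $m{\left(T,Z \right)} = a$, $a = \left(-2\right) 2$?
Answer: $44$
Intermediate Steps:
$a = -4$
$m{\left(T,Z \right)} = -4$
$l{\left(F,Q \right)} = - 4 Q + F \left(Q - F\right)$ ($l{\left(F,Q \right)} = F \left(Q - F\right) - 4 Q = - 4 Q + F \left(Q - F\right)$)
$\left(-49 + l{\left(\left(0 + 5\right) \left(-1\right),-7 \right)}\right) m{\left(0,5 \right)} = \left(-49 - \left(-28 + \left(\left(0 + 5\right) \left(-1\right)\right)^{2} - \left(0 + 5\right) \left(-1\right) \left(-7\right)\right)\right) \left(-4\right) = \left(-49 + \left(- \left(5 \left(-1\right)\right)^{2} + 28 + 5 \left(-1\right) \left(-7\right)\right)\right) \left(-4\right) = \left(-49 - -38\right) \left(-4\right) = \left(-49 + \left(\left(-1\right) 25 + 28 + 35\right)\right) \left(-4\right) = \left(-49 + \left(-25 + 28 + 35\right)\right) \left(-4\right) = \left(-49 + 38\right) \left(-4\right) = \left(-11\right) \left(-4\right) = 44$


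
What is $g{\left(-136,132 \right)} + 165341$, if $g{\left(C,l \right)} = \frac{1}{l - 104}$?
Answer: $\frac{4629549}{28} \approx 1.6534 \cdot 10^{5}$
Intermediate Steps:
$g{\left(C,l \right)} = \frac{1}{-104 + l}$
$g{\left(-136,132 \right)} + 165341 = \frac{1}{-104 + 132} + 165341 = \frac{1}{28} + 165341 = \frac{4629549}{28}$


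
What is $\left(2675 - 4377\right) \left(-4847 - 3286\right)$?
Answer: $13842366$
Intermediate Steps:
$\left(2675 - 4377\right) \left(-4847 - 3286\right) = \left(-1702\right) \left(-8133\right) = 13842366$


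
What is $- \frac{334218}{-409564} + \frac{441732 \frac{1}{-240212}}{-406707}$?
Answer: $\frac{1360496243891315}{1667196848300774} \approx 0.81604$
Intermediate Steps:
$- \frac{334218}{-409564} + \frac{441732 \frac{1}{-240212}}{-406707} = \left(-334218\right) \left(- \frac{1}{409564}\right) + 441732 \left(- \frac{1}{240212}\right) \left(- \frac{1}{406707}\right) = \frac{167109}{204782} - - \frac{36811}{8141325157} = \frac{167109}{204782} + \frac{36811}{8141325157} = \frac{1360496243891315}{1667196848300774}$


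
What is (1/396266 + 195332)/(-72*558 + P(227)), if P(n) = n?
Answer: -77403430313/15830430434 ≈ -4.8895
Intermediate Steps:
(1/396266 + 195332)/(-72*558 + P(227)) = (1/396266 + 195332)/(-72*558 + 227) = (1/396266 + 195332)/(-40176 + 227) = (77403430313/396266)/(-39949) = (77403430313/396266)*(-1/39949) = -77403430313/15830430434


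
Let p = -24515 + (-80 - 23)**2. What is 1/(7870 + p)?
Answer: -1/6036 ≈ -0.00016567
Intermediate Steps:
p = -13906 (p = -24515 + (-103)**2 = -24515 + 10609 = -13906)
1/(7870 + p) = 1/(7870 - 13906) = 1/(-6036) = -1/6036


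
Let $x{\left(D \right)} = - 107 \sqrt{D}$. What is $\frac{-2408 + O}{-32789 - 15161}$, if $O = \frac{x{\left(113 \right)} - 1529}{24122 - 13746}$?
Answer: $\frac{24986937}{497529200} + \frac{107 \sqrt{113}}{497529200} \approx 0.050224$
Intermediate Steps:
$O = - \frac{1529}{10376} - \frac{107 \sqrt{113}}{10376}$ ($O = \frac{- 107 \sqrt{113} - 1529}{24122 - 13746} = \frac{-1529 - 107 \sqrt{113}}{10376} = \left(-1529 - 107 \sqrt{113}\right) \frac{1}{10376} = - \frac{1529}{10376} - \frac{107 \sqrt{113}}{10376} \approx -0.25698$)
$\frac{-2408 + O}{-32789 - 15161} = \frac{-2408 - \left(\frac{1529}{10376} + \frac{107 \sqrt{113}}{10376}\right)}{-32789 - 15161} = \frac{- \frac{24986937}{10376} - \frac{107 \sqrt{113}}{10376}}{-47950} = \left(- \frac{24986937}{10376} - \frac{107 \sqrt{113}}{10376}\right) \left(- \frac{1}{47950}\right) = \frac{24986937}{497529200} + \frac{107 \sqrt{113}}{497529200}$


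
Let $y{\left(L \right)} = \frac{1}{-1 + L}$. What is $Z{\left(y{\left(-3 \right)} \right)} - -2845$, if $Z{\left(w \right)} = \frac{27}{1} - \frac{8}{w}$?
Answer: $2904$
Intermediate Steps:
$Z{\left(w \right)} = 27 - \frac{8}{w}$ ($Z{\left(w \right)} = 27 \cdot 1 - \frac{8}{w} = 27 - \frac{8}{w}$)
$Z{\left(y{\left(-3 \right)} \right)} - -2845 = \left(27 - \frac{8}{\frac{1}{-1 - 3}}\right) - -2845 = \left(27 - \frac{8}{\frac{1}{-4}}\right) + 2845 = \left(27 - \frac{8}{- \frac{1}{4}}\right) + 2845 = \left(27 - -32\right) + 2845 = \left(27 + 32\right) + 2845 = 59 + 2845 = 2904$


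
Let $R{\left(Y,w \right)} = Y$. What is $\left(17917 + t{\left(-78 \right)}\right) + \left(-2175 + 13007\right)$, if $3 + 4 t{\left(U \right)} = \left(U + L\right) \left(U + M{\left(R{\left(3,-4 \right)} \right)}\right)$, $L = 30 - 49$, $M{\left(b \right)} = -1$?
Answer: $30664$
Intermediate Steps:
$L = -19$ ($L = 30 - 49 = -19$)
$t{\left(U \right)} = - \frac{3}{4} + \frac{\left(-1 + U\right) \left(-19 + U\right)}{4}$ ($t{\left(U \right)} = - \frac{3}{4} + \frac{\left(U - 19\right) \left(U - 1\right)}{4} = - \frac{3}{4} + \frac{\left(-19 + U\right) \left(-1 + U\right)}{4} = - \frac{3}{4} + \frac{\left(-1 + U\right) \left(-19 + U\right)}{4}$)
$\left(17917 + t{\left(-78 \right)}\right) + \left(-2175 + 13007\right) = \left(17917 + \left(4 - -390 + \frac{\left(-78\right)^{2}}{4}\right)\right) + \left(-2175 + 13007\right) = \left(17917 + \left(4 + 390 + \frac{1}{4} \cdot 6084\right)\right) + 10832 = \left(17917 + \left(4 + 390 + 1521\right)\right) + 10832 = \left(17917 + 1915\right) + 10832 = 19832 + 10832 = 30664$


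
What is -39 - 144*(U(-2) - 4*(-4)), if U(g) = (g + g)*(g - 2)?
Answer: -4647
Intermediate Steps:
U(g) = 2*g*(-2 + g) (U(g) = (2*g)*(-2 + g) = 2*g*(-2 + g))
-39 - 144*(U(-2) - 4*(-4)) = -39 - 144*(2*(-2)*(-2 - 2) - 4*(-4)) = -39 - 144*(2*(-2)*(-4) + 16) = -39 - 144*(16 + 16) = -39 - 144*32 = -39 - 4608 = -4647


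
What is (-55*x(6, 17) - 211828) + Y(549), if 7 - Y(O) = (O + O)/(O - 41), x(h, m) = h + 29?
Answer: -54292033/254 ≈ -2.1375e+5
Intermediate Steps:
x(h, m) = 29 + h
Y(O) = 7 - 2*O/(-41 + O) (Y(O) = 7 - (O + O)/(O - 41) = 7 - 2*O/(-41 + O))
(-55*x(6, 17) - 211828) + Y(549) = (-55*(29 + 6) - 211828) + (-287 + 5*549)/(-41 + 549) = (-55*35 - 211828) + (-287 + 2745)/508 = (-1925 - 211828) + (1/508)*2458 = -213753 + 1229/254 = -54292033/254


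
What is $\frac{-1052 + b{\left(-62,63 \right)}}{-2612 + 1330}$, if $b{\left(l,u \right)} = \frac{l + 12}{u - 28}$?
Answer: $\frac{3687}{4487} \approx 0.82171$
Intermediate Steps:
$b{\left(l,u \right)} = \frac{12 + l}{-28 + u}$
$\frac{-1052 + b{\left(-62,63 \right)}}{-2612 + 1330} = \frac{-1052 + \frac{12 - 62}{-28 + 63}}{-2612 + 1330} = \frac{-1052 + \frac{1}{35} \left(-50\right)}{-1282} = \left(-1052 + \frac{1}{35} \left(-50\right)\right) \left(- \frac{1}{1282}\right) = \left(-1052 - \frac{10}{7}\right) \left(- \frac{1}{1282}\right) = \left(- \frac{7374}{7}\right) \left(- \frac{1}{1282}\right) = \frac{3687}{4487}$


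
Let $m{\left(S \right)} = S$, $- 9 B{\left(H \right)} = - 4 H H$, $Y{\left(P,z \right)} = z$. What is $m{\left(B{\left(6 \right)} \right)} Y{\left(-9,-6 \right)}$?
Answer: $-96$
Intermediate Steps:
$B{\left(H \right)} = \frac{4 H^{2}}{9}$ ($B{\left(H \right)} = - \frac{- 4 H H}{9} = - \frac{\left(-4\right) H^{2}}{9} = \frac{4 H^{2}}{9}$)
$m{\left(B{\left(6 \right)} \right)} Y{\left(-9,-6 \right)} = \frac{4 \cdot 6^{2}}{9} \left(-6\right) = \frac{4}{9} \cdot 36 \left(-6\right) = 16 \left(-6\right) = -96$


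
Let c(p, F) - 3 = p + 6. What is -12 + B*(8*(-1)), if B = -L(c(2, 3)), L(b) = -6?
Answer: -60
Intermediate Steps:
c(p, F) = 9 + p (c(p, F) = 3 + (p + 6) = 3 + (6 + p) = 9 + p)
B = 6 (B = -1*(-6) = 6)
-12 + B*(8*(-1)) = -12 + 6*(8*(-1)) = -12 + 6*(-8) = -12 - 48 = -60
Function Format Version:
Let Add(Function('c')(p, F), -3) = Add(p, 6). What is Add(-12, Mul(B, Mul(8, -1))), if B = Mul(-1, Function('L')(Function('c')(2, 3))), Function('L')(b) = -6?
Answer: -60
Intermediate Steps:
Function('c')(p, F) = Add(9, p) (Function('c')(p, F) = Add(3, Add(p, 6)) = Add(3, Add(6, p)) = Add(9, p))
B = 6 (B = Mul(-1, -6) = 6)
Add(-12, Mul(B, Mul(8, -1))) = Add(-12, Mul(6, Mul(8, -1))) = Add(-12, Mul(6, -8)) = Add(-12, -48) = -60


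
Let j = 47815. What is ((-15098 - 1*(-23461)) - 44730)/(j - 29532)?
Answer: -36367/18283 ≈ -1.9891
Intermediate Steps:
((-15098 - 1*(-23461)) - 44730)/(j - 29532) = ((-15098 - 1*(-23461)) - 44730)/(47815 - 29532) = ((-15098 + 23461) - 44730)/18283 = (8363 - 44730)*(1/18283) = -36367*1/18283 = -36367/18283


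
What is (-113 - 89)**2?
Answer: 40804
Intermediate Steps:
(-113 - 89)**2 = (-202)**2 = 40804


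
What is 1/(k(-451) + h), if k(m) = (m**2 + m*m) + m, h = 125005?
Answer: 1/531356 ≈ 1.8820e-6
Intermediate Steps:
k(m) = m + 2*m**2 (k(m) = (m**2 + m**2) + m = 2*m**2 + m = m + 2*m**2)
1/(k(-451) + h) = 1/(-451*(1 + 2*(-451)) + 125005) = 1/(-451*(1 - 902) + 125005) = 1/(-451*(-901) + 125005) = 1/(406351 + 125005) = 1/531356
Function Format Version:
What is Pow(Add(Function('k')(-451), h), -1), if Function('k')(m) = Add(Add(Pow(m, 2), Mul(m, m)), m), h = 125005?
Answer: Rational(1, 531356) ≈ 1.8820e-6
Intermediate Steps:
Function('k')(m) = Add(m, Mul(2, Pow(m, 2))) (Function('k')(m) = Add(Add(Pow(m, 2), Pow(m, 2)), m) = Add(Mul(2, Pow(m, 2)), m) = Add(m, Mul(2, Pow(m, 2))))
Pow(Add(Function('k')(-451), h), -1) = Pow(Add(Mul(-451, Add(1, Mul(2, -451))), 125005), -1) = Pow(Add(Mul(-451, Add(1, -902)), 125005), -1) = Pow(Add(Mul(-451, -901), 125005), -1) = Pow(Add(406351, 125005), -1) = Pow(531356, -1) = Rational(1, 531356)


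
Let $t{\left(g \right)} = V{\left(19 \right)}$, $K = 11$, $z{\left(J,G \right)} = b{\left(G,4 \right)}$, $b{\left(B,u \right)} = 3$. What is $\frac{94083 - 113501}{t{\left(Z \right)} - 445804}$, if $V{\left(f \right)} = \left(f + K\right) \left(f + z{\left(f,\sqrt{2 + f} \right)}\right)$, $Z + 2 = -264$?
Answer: $\frac{1387}{31796} \approx 0.043622$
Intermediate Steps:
$z{\left(J,G \right)} = 3$
$Z = -266$ ($Z = -2 - 264 = -266$)
$V{\left(f \right)} = \left(3 + f\right) \left(11 + f\right)$ ($V{\left(f \right)} = \left(f + 11\right) \left(f + 3\right) = \left(11 + f\right) \left(3 + f\right) = \left(3 + f\right) \left(11 + f\right)$)
$t{\left(g \right)} = 660$ ($t{\left(g \right)} = 33 + 19^{2} + 14 \cdot 19 = 33 + 361 + 266 = 660$)
$\frac{94083 - 113501}{t{\left(Z \right)} - 445804} = \frac{94083 - 113501}{660 - 445804} = - \frac{19418}{-445144} = \left(-19418\right) \left(- \frac{1}{445144}\right) = \frac{1387}{31796}$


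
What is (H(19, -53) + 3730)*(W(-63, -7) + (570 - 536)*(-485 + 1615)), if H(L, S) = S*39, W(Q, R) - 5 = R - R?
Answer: 63900775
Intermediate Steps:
W(Q, R) = 5 (W(Q, R) = 5 + (R - R) = 5 + 0 = 5)
H(L, S) = 39*S
(H(19, -53) + 3730)*(W(-63, -7) + (570 - 536)*(-485 + 1615)) = (39*(-53) + 3730)*(5 + (570 - 536)*(-485 + 1615)) = (-2067 + 3730)*(5 + 34*1130) = 1663*(5 + 38420) = 1663*38425 = 63900775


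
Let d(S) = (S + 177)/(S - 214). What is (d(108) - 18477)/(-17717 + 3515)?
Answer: 652949/501804 ≈ 1.3012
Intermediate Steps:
d(S) = (177 + S)/(-214 + S)
(d(108) - 18477)/(-17717 + 3515) = ((177 + 108)/(-214 + 108) - 18477)/(-17717 + 3515) = (285/(-106) - 18477)/(-14202) = (-1/106*285 - 18477)*(-1/14202) = (-285/106 - 18477)*(-1/14202) = -1958847/106*(-1/14202) = 652949/501804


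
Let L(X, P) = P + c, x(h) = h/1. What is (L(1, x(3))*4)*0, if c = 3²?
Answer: 0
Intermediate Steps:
c = 9
x(h) = h (x(h) = h*1 = h)
L(X, P) = 9 + P (L(X, P) = P + 9 = 9 + P)
(L(1, x(3))*4)*0 = ((9 + 3)*4)*0 = (12*4)*0 = 48*0 = 0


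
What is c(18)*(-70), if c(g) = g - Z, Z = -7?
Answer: -1750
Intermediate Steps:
c(g) = 7 + g (c(g) = g - 1*(-7) = g + 7 = 7 + g)
c(18)*(-70) = (7 + 18)*(-70) = 25*(-70) = -1750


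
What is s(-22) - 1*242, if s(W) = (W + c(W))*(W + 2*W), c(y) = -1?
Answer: 1276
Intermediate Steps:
s(W) = 3*W*(-1 + W) (s(W) = (W - 1)*(W + 2*W) = (-1 + W)*(3*W) = 3*W*(-1 + W))
s(-22) - 1*242 = 3*(-22)*(-1 - 22) - 1*242 = 3*(-22)*(-23) - 242 = 1518 - 242 = 1276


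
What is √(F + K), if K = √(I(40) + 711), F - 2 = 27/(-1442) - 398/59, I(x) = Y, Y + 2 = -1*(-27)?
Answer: √(-34486622534 + 28953064336*√46)/85078 ≈ 4.7291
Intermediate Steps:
Y = 25 (Y = -2 - 1*(-27) = -2 + 27 = 25)
I(x) = 25
F = -405353/85078 (F = 2 + (27/(-1442) - 398/59) = 2 + (27*(-1/1442) - 398*1/59) = 2 + (-27/1442 - 398/59) = 2 - 575509/85078 = -405353/85078 ≈ -4.7645)
K = 4*√46 (K = √(25 + 711) = √736 = 4*√46 ≈ 27.129)
√(F + K) = √(-405353/85078 + 4*√46)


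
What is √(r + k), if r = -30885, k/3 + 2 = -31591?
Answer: 4*I*√7854 ≈ 354.49*I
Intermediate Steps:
k = -94779 (k = -6 + 3*(-31591) = -6 - 94773 = -94779)
√(r + k) = √(-30885 - 94779) = √(-125664) = 4*I*√7854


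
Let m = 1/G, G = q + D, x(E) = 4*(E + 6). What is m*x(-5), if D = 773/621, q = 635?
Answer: 621/98777 ≈ 0.0062869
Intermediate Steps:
x(E) = 24 + 4*E (x(E) = 4*(6 + E) = 24 + 4*E)
D = 773/621 (D = 773*(1/621) = 773/621 ≈ 1.2448)
G = 395108/621 (G = 635 + 773/621 = 395108/621 ≈ 636.25)
m = 621/395108 (m = 1/(395108/621) = 621/395108 ≈ 0.0015717)
m*x(-5) = 621*(24 + 4*(-5))/395108 = 621*(24 - 20)/395108 = (621/395108)*4 = 621/98777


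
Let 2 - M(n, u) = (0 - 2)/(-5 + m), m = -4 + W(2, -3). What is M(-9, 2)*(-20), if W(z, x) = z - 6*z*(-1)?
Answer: -48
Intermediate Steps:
W(z, x) = 7*z (W(z, x) = z - (-6)*z = z + 6*z = 7*z)
m = 10 (m = -4 + 7*2 = -4 + 14 = 10)
M(n, u) = 12/5 (M(n, u) = 2 - (0 - 2)/(-5 + 10) = 2 - (-2)/5 = 2 - 1*(-⅖) = 2 + ⅖ = 12/5)
M(-9, 2)*(-20) = (12/5)*(-20) = -48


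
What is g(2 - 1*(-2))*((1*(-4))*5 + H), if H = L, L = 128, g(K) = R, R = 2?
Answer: 216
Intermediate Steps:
g(K) = 2
H = 128
g(2 - 1*(-2))*((1*(-4))*5 + H) = 2*((1*(-4))*5 + 128) = 2*(-4*5 + 128) = 2*(-20 + 128) = 2*108 = 216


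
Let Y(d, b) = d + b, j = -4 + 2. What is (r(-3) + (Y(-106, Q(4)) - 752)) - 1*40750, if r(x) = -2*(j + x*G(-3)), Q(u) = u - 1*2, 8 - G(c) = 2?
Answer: -41566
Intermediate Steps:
G(c) = 6 (G(c) = 8 - 1*2 = 8 - 2 = 6)
Q(u) = -2 + u (Q(u) = u - 2 = -2 + u)
j = -2
Y(d, b) = b + d
r(x) = 4 - 12*x (r(x) = -2*(-2 + x*6) = -2*(-2 + 6*x) = 4 - 12*x)
(r(-3) + (Y(-106, Q(4)) - 752)) - 1*40750 = ((4 - 12*(-3)) + (((-2 + 4) - 106) - 752)) - 1*40750 = ((4 + 36) + ((2 - 106) - 752)) - 40750 = (40 + (-104 - 752)) - 40750 = (40 - 856) - 40750 = -816 - 40750 = -41566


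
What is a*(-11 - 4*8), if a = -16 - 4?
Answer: 860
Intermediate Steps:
a = -20
a*(-11 - 4*8) = -20*(-11 - 4*8) = -20*(-11 - 32) = -20*(-43) = 860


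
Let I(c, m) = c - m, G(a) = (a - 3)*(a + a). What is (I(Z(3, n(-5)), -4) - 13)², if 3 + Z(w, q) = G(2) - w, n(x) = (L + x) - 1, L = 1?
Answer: 361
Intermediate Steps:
G(a) = 2*a*(-3 + a) (G(a) = (-3 + a)*(2*a) = 2*a*(-3 + a))
n(x) = x (n(x) = (1 + x) - 1 = x)
Z(w, q) = -7 - w (Z(w, q) = -3 + (2*2*(-3 + 2) - w) = -3 + (2*2*(-1) - w) = -3 + (-4 - w) = -7 - w)
(I(Z(3, n(-5)), -4) - 13)² = (((-7 - 1*3) - 1*(-4)) - 13)² = (((-7 - 3) + 4) - 13)² = ((-10 + 4) - 13)² = (-6 - 13)² = (-19)² = 361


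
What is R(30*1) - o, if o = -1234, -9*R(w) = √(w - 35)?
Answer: 1234 - I*√5/9 ≈ 1234.0 - 0.24845*I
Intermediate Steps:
R(w) = -√(-35 + w)/9 (R(w) = -√(w - 35)/9 = -√(-35 + w)/9)
R(30*1) - o = -√(-35 + 30*1)/9 - 1*(-1234) = -√(-35 + 30)/9 + 1234 = -I*√5/9 + 1234 = 1234 - I*√5/9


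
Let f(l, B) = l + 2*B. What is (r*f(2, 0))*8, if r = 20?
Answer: 320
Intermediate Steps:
(r*f(2, 0))*8 = (20*(2 + 2*0))*8 = (20*(2 + 0))*8 = (20*2)*8 = 40*8 = 320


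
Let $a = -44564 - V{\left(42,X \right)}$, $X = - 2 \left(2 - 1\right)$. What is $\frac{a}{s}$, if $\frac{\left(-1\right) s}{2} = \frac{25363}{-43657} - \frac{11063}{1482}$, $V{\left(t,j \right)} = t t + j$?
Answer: $- \frac{115279888374}{40043489} \approx -2878.9$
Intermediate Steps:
$X = -2$ ($X = \left(-2\right) 1 = -2$)
$V{\left(t,j \right)} = j + t^{2}$ ($V{\left(t,j \right)} = t^{2} + j = j + t^{2}$)
$s = \frac{40043489}{2488449}$ ($s = - 2 \left(\frac{25363}{-43657} - \frac{11063}{1482}\right) = - 2 \left(25363 \left(- \frac{1}{43657}\right) - \frac{851}{114}\right) = - 2 \left(- \frac{25363}{43657} - \frac{851}{114}\right) = \left(-2\right) \left(- \frac{40043489}{4976898}\right) = \frac{40043489}{2488449} \approx 16.092$)
$a = -46326$ ($a = -44564 - \left(-2 + 42^{2}\right) = -44564 - \left(-2 + 1764\right) = -44564 - 1762 = -46326$)
$\frac{a}{s} = - \frac{46326}{\frac{40043489}{2488449}} = \left(-46326\right) \frac{2488449}{40043489} = - \frac{115279888374}{40043489}$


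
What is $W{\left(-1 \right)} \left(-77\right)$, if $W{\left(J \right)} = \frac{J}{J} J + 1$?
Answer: $0$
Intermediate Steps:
$W{\left(J \right)} = 1 + J$ ($W{\left(J \right)} = 1 J + 1 = J + 1 = 1 + J$)
$W{\left(-1 \right)} \left(-77\right) = \left(1 - 1\right) \left(-77\right) = 0 \left(-77\right) = 0$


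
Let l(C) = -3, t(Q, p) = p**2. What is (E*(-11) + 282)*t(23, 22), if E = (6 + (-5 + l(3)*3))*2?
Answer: 221672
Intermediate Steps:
E = -16 (E = (6 + (-5 - 3*3))*2 = (6 + (-5 - 9))*2 = (6 - 14)*2 = -8*2 = -16)
(E*(-11) + 282)*t(23, 22) = (-16*(-11) + 282)*22**2 = (176 + 282)*484 = 458*484 = 221672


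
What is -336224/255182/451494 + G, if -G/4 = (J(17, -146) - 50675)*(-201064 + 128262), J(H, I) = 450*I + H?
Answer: -975981483715873805384/28803285477 ≈ -3.3884e+10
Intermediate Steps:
J(H, I) = H + 450*I
G = -33884380464 (G = -4*((17 + 450*(-146)) - 50675)*(-201064 + 128262) = -4*((17 - 65700) - 50675)*(-72802) = -4*(-65683 - 50675)*(-72802) = -(-465432)*(-72802) = -4*8471095116 = -33884380464)
-336224/255182/451494 + G = -336224/255182/451494 - 33884380464 = -336224*1/255182*(1/451494) - 33884380464 = -168112/127591*1/451494 - 33884380464 = -84056/28803285477 - 33884380464 = -975981483715873805384/28803285477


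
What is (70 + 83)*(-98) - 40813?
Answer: -55807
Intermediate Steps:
(70 + 83)*(-98) - 40813 = 153*(-98) - 40813 = -14994 - 40813 = -55807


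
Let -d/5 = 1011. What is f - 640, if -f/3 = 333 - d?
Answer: -16804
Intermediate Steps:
d = -5055 (d = -5*1011 = -5055)
f = -16164 (f = -3*(333 - 1*(-5055)) = -3*(333 + 5055) = -3*5388 = -16164)
f - 640 = -16164 - 640 = -16804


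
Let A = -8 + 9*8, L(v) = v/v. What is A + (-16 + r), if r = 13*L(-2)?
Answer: 61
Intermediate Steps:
L(v) = 1
A = 64 (A = -8 + 72 = 64)
r = 13 (r = 13*1 = 13)
A + (-16 + r) = 64 + (-16 + 13) = 64 - 3 = 61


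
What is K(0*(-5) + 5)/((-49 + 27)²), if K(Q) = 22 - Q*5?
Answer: -3/484 ≈ -0.0061983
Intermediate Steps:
K(Q) = 22 - 5*Q
K(0*(-5) + 5)/((-49 + 27)²) = (22 - 5*(0*(-5) + 5))/((-49 + 27)²) = (22 - 5*(0 + 5))/((-22)²) = (22 - 5*5)/484 = (22 - 25)*(1/484) = -3*1/484 = -3/484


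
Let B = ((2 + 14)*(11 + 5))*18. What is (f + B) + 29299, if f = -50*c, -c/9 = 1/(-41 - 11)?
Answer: 881357/26 ≈ 33898.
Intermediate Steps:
c = 9/52 (c = -9/(-41 - 11) = -9/(-52) = -9*(-1/52) = 9/52 ≈ 0.17308)
B = 4608 (B = (16*16)*18 = 256*18 = 4608)
f = -225/26 (f = -50*9/52 = -225/26 ≈ -8.6538)
(f + B) + 29299 = (-225/26 + 4608) + 29299 = 119583/26 + 29299 = 881357/26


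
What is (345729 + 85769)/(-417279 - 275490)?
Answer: -431498/692769 ≈ -0.62286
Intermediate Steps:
(345729 + 85769)/(-417279 - 275490) = 431498/(-692769) = 431498*(-1/692769) = -431498/692769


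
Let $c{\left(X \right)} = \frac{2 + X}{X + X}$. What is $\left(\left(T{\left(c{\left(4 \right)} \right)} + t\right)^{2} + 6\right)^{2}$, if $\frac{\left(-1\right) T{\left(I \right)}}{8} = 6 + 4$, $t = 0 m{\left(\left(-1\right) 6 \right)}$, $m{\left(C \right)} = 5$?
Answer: $41036836$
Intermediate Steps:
$t = 0$ ($t = 0 \cdot 5 = 0$)
$c{\left(X \right)} = \frac{2 + X}{2 X}$
$T{\left(I \right)} = -80$ ($T{\left(I \right)} = - 8 \left(6 + 4\right) = \left(-8\right) 10 = -80$)
$\left(\left(T{\left(c{\left(4 \right)} \right)} + t\right)^{2} + 6\right)^{2} = \left(\left(-80 + 0\right)^{2} + 6\right)^{2} = \left(\left(-80\right)^{2} + 6\right)^{2} = \left(6400 + 6\right)^{2} = 6406^{2} = 41036836$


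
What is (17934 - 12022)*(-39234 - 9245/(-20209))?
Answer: -4687451347832/20209 ≈ -2.3195e+8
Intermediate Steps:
(17934 - 12022)*(-39234 - 9245/(-20209)) = 5912*(-39234 - 9245*(-1/20209)) = 5912*(-39234 + 9245/20209) = 5912*(-792870661/20209) = -4687451347832/20209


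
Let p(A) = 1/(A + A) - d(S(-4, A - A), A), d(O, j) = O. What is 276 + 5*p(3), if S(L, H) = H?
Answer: 1661/6 ≈ 276.83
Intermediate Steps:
p(A) = 1/(2*A) (p(A) = 1/(A + A) - (A - A) = 1/(2*A) - 1*0 = 1/(2*A) + 0 = 1/(2*A))
276 + 5*p(3) = 276 + 5*((1/2)/3) = 276 + 5*((1/2)*(1/3)) = 276 + 5*(1/6) = 276 + 5/6 = 1661/6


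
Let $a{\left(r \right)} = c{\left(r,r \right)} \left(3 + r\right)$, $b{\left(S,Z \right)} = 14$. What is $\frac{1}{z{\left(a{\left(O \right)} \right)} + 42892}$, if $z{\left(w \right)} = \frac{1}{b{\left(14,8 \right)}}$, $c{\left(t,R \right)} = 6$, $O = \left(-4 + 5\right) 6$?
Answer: $\frac{14}{600489} \approx 2.3314 \cdot 10^{-5}$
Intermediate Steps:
$O = 6$ ($O = 1 \cdot 6 = 6$)
$a{\left(r \right)} = 18 + 6 r$ ($a{\left(r \right)} = 6 \left(3 + r\right) = 18 + 6 r$)
$z{\left(w \right)} = \frac{1}{14}$
$\frac{1}{z{\left(a{\left(O \right)} \right)} + 42892} = \frac{1}{\frac{1}{14} + 42892} = \frac{1}{\frac{600489}{14}} = \frac{14}{600489}$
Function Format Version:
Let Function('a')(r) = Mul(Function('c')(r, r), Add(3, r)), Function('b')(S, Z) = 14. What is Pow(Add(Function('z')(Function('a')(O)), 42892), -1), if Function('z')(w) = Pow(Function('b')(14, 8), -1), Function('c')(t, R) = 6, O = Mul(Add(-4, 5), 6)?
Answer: Rational(14, 600489) ≈ 2.3314e-5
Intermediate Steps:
O = 6 (O = Mul(1, 6) = 6)
Function('a')(r) = Add(18, Mul(6, r)) (Function('a')(r) = Mul(6, Add(3, r)) = Add(18, Mul(6, r)))
Function('z')(w) = Rational(1, 14) (Function('z')(w) = Pow(14, -1) = Rational(1, 14))
Pow(Add(Function('z')(Function('a')(O)), 42892), -1) = Pow(Add(Rational(1, 14), 42892), -1) = Pow(Rational(600489, 14), -1) = Rational(14, 600489)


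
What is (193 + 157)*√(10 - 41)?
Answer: 350*I*√31 ≈ 1948.7*I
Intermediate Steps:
(193 + 157)*√(10 - 41) = 350*√(-31) = 350*(I*√31) = 350*I*√31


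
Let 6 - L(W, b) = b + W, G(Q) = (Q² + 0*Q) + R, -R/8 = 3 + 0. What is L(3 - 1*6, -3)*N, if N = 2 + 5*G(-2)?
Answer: -1176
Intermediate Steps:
R = -24 (R = -8*(3 + 0) = -8*3 = -24)
G(Q) = -24 + Q² (G(Q) = (Q² + 0*Q) - 24 = (Q² + 0) - 24 = Q² - 24 = -24 + Q²)
L(W, b) = 6 - W - b (L(W, b) = 6 - (b + W) = 6 - (W + b) = 6 + (-W - b) = 6 - W - b)
N = -98 (N = 2 + 5*(-24 + (-2)²) = 2 + 5*(-24 + 4) = 2 + 5*(-20) = 2 - 100 = -98)
L(3 - 1*6, -3)*N = (6 - (3 - 1*6) - 1*(-3))*(-98) = (6 - (3 - 6) + 3)*(-98) = (6 - 1*(-3) + 3)*(-98) = (6 + 3 + 3)*(-98) = 12*(-98) = -1176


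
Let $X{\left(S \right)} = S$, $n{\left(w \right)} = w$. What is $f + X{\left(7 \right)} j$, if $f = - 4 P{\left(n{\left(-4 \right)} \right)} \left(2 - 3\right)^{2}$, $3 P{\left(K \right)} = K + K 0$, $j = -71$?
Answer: $- \frac{1475}{3} \approx -491.67$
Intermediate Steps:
$P{\left(K \right)} = \frac{K}{3}$ ($P{\left(K \right)} = \frac{K + K 0}{3} = \frac{K + 0}{3} = \frac{K}{3}$)
$f = \frac{16}{3}$ ($f = - 4 \cdot \frac{1}{3} \left(-4\right) \left(2 - 3\right)^{2} = \left(-4\right) \left(- \frac{4}{3}\right) \left(-1\right)^{2} = \frac{16}{3} \cdot 1 = \frac{16}{3} \approx 5.3333$)
$f + X{\left(7 \right)} j = \frac{16}{3} + 7 \left(-71\right) = \frac{16}{3} - 497 = - \frac{1475}{3}$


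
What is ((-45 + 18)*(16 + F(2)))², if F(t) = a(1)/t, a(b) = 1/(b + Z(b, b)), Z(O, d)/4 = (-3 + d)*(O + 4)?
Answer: 125955729/676 ≈ 1.8633e+5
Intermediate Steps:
Z(O, d) = 4*(-3 + d)*(4 + O) (Z(O, d) = 4*((-3 + d)*(O + 4)) = 4*((-3 + d)*(4 + O)) = 4*(-3 + d)*(4 + O))
a(b) = 1/(-48 + 4*b² + 5*b) (a(b) = 1/(b + (-48 - 12*b + 16*b + 4*b*b)) = 1/(b + (-48 - 12*b + 16*b + 4*b²)) = 1/(b + (-48 + 4*b + 4*b²)) = 1/(-48 + 4*b² + 5*b))
F(t) = -1/(39*t) (F(t) = 1/((-48 + 4*1² + 5*1)*t) = 1/((-48 + 4*1 + 5)*t) = 1/((-48 + 4 + 5)*t) = 1/((-39)*t) = -1/(39*t))
((-45 + 18)*(16 + F(2)))² = ((-45 + 18)*(16 - 1/39/2))² = (-27*(16 - 1/39*½))² = (-27*(16 - 1/78))² = (-27*1247/78)² = (-11223/26)² = 125955729/676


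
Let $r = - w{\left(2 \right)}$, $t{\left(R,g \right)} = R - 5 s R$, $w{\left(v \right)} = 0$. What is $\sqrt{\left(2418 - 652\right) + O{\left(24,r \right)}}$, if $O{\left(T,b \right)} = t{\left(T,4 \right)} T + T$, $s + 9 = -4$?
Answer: $\sqrt{39806} \approx 199.51$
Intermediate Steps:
$s = -13$ ($s = -9 - 4 = -13$)
$t{\left(R,g \right)} = 66 R$ ($t{\left(R,g \right)} = R - 5 \left(- 13 R\right) = R + 65 R = 66 R$)
$r = 0$ ($r = \left(-1\right) 0 = 0$)
$O{\left(T,b \right)} = T + 66 T^{2}$ ($O{\left(T,b \right)} = 66 T T + T = 66 T^{2} + T = T + 66 T^{2}$)
$\sqrt{\left(2418 - 652\right) + O{\left(24,r \right)}} = \sqrt{\left(2418 - 652\right) + 24 \left(1 + 66 \cdot 24\right)} = \sqrt{\left(2418 - 652\right) + 24 \left(1 + 1584\right)} = \sqrt{1766 + 24 \cdot 1585} = \sqrt{1766 + 38040} = \sqrt{39806}$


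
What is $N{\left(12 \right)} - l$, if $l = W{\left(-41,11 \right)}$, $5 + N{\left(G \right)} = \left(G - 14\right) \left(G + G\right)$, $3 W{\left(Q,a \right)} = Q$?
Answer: $- \frac{118}{3} \approx -39.333$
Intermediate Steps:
$W{\left(Q,a \right)} = \frac{Q}{3}$
$N{\left(G \right)} = -5 + 2 G \left(-14 + G\right)$ ($N{\left(G \right)} = -5 + \left(G - 14\right) \left(G + G\right) = -5 + \left(-14 + G\right) 2 G = -5 + 2 G \left(-14 + G\right)$)
$l = - \frac{41}{3}$ ($l = \frac{1}{3} \left(-41\right) = - \frac{41}{3} \approx -13.667$)
$N{\left(12 \right)} - l = \left(-5 - 336 + 2 \cdot 12^{2}\right) - - \frac{41}{3} = \left(-5 - 336 + 2 \cdot 144\right) + \frac{41}{3} = \left(-5 - 336 + 288\right) + \frac{41}{3} = -53 + \frac{41}{3} = - \frac{118}{3}$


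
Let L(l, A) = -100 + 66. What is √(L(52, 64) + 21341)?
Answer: √21307 ≈ 145.97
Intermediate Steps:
L(l, A) = -34
√(L(52, 64) + 21341) = √(-34 + 21341) = √21307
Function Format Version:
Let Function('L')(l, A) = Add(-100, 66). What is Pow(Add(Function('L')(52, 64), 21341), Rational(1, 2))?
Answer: Pow(21307, Rational(1, 2)) ≈ 145.97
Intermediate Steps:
Function('L')(l, A) = -34
Pow(Add(Function('L')(52, 64), 21341), Rational(1, 2)) = Pow(Add(-34, 21341), Rational(1, 2)) = Pow(21307, Rational(1, 2))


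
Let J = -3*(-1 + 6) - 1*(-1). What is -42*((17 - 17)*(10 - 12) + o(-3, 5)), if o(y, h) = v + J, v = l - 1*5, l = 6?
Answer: 546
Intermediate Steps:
J = -14 (J = -3*5 + 1 = -15 + 1 = -14)
v = 1 (v = 6 - 1*5 = 6 - 5 = 1)
o(y, h) = -13 (o(y, h) = 1 - 14 = -13)
-42*((17 - 17)*(10 - 12) + o(-3, 5)) = -42*((17 - 17)*(10 - 12) - 13) = -42*(0*(-2) - 13) = -42*(0 - 13) = -42*(-13) = 546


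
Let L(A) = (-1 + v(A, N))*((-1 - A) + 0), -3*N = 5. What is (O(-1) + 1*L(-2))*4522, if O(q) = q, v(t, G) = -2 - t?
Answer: -9044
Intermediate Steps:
N = -5/3 (N = -⅓*5 = -5/3 ≈ -1.6667)
L(A) = (-1 - A)*(-3 - A) (L(A) = (-1 + (-2 - A))*((-1 - A) + 0) = (-3 - A)*(-1 - A) = (-1 - A)*(-3 - A))
(O(-1) + 1*L(-2))*4522 = (-1 + 1*(3 + (-2)² + 4*(-2)))*4522 = (-1 + 1*(3 + 4 - 8))*4522 = (-1 + 1*(-1))*4522 = (-1 - 1)*4522 = -2*4522 = -9044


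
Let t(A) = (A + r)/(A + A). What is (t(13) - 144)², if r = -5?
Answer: 3489424/169 ≈ 20647.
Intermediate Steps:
t(A) = (-5 + A)/(2*A) (t(A) = (A - 5)/(A + A) = (-5 + A)/((2*A)) = (-5 + A)*(1/(2*A)) = (-5 + A)/(2*A))
(t(13) - 144)² = ((½)*(-5 + 13)/13 - 144)² = ((½)*(1/13)*8 - 144)² = (4/13 - 144)² = (-1868/13)² = 3489424/169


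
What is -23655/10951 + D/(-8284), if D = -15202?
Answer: -14740459/45359042 ≈ -0.32497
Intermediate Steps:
-23655/10951 + D/(-8284) = -23655/10951 - 15202/(-8284) = -23655*1/10951 - 15202*(-1/8284) = -23655/10951 + 7601/4142 = -14740459/45359042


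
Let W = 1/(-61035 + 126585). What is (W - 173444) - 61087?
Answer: -15373507049/65550 ≈ -2.3453e+5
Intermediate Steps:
W = 1/65550 ≈ 1.5256e-5
(W - 173444) - 61087 = (1/65550 - 173444) - 61087 = -11369254199/65550 - 61087 = -15373507049/65550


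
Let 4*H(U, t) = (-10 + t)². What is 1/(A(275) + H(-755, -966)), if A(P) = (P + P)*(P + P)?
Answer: 1/540644 ≈ 1.8496e-6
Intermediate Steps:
A(P) = 4*P² (A(P) = (2*P)*(2*P) = 4*P²)
H(U, t) = (-10 + t)²/4
1/(A(275) + H(-755, -966)) = 1/(4*275² + (-10 - 966)²/4) = 1/(4*75625 + (¼)*(-976)²) = 1/(302500 + (¼)*952576) = 1/(302500 + 238144) = 1/540644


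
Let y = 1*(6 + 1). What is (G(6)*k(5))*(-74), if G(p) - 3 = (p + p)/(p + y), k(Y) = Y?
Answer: -18870/13 ≈ -1451.5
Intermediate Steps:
y = 7 (y = 1*7 = 7)
G(p) = 3 + 2*p/(7 + p) (G(p) = 3 + (p + p)/(p + 7) = 3 + (2*p)/(7 + p) = 3 + 2*p/(7 + p))
(G(6)*k(5))*(-74) = (((21 + 5*6)/(7 + 6))*5)*(-74) = (((21 + 30)/13)*5)*(-74) = (((1/13)*51)*5)*(-74) = ((51/13)*5)*(-74) = (255/13)*(-74) = -18870/13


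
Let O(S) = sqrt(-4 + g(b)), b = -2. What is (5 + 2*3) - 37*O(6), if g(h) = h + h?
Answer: 11 - 74*I*sqrt(2) ≈ 11.0 - 104.65*I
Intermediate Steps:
g(h) = 2*h
O(S) = 2*I*sqrt(2) (O(S) = sqrt(-4 + 2*(-2)) = sqrt(-4 - 4) = sqrt(-8) = 2*I*sqrt(2))
(5 + 2*3) - 37*O(6) = (5 + 2*3) - 74*I*sqrt(2) = (5 + 6) - 74*I*sqrt(2) = 11 - 74*I*sqrt(2)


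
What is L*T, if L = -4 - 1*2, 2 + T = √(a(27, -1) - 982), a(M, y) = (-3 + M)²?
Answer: 12 - 6*I*√406 ≈ 12.0 - 120.9*I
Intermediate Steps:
T = -2 + I*√406 (T = -2 + √((-3 + 27)² - 982) = -2 + √(24² - 982) = -2 + √(576 - 982) = -2 + √(-406) = -2 + I*√406 ≈ -2.0 + 20.149*I)
L = -6 (L = -4 - 2 = -6)
L*T = -6*(-2 + I*√406) = 12 - 6*I*√406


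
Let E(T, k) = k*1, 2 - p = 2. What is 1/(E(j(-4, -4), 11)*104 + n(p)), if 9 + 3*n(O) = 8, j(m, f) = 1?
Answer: 3/3431 ≈ 0.00087438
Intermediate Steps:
p = 0 (p = 2 - 1*2 = 2 - 2 = 0)
E(T, k) = k
n(O) = -1/3 (n(O) = -3 + (1/3)*8 = -3 + 8/3 = -1/3)
1/(E(j(-4, -4), 11)*104 + n(p)) = 1/(11*104 - 1/3) = 1/(1144 - 1/3) = 1/(3431/3) = 3/3431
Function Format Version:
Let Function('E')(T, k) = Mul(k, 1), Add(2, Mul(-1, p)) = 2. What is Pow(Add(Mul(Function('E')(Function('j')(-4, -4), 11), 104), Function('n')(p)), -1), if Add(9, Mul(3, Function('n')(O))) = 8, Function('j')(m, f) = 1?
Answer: Rational(3, 3431) ≈ 0.00087438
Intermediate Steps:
p = 0 (p = Add(2, Mul(-1, 2)) = Add(2, -2) = 0)
Function('E')(T, k) = k
Function('n')(O) = Rational(-1, 3) (Function('n')(O) = Add(-3, Mul(Rational(1, 3), 8)) = Add(-3, Rational(8, 3)) = Rational(-1, 3))
Pow(Add(Mul(Function('E')(Function('j')(-4, -4), 11), 104), Function('n')(p)), -1) = Pow(Add(Mul(11, 104), Rational(-1, 3)), -1) = Pow(Add(1144, Rational(-1, 3)), -1) = Pow(Rational(3431, 3), -1) = Rational(3, 3431)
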